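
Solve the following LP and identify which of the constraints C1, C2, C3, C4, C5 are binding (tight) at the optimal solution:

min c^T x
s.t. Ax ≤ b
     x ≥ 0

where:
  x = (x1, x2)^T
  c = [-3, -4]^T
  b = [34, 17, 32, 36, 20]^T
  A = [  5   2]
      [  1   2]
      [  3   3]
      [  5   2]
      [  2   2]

At x1 = 3, x2 = 7, compute slack b - a·x for each constraint:
  C1: 34 − 29 = 5  (slack)
  C2: 17 − 17 = 0  (binding)
  C3: 32 − 30 = 2  (slack)
  C4: 36 − 29 = 7  (slack)
  C5: 20 − 20 = 0  (binding)

Optimal: x1 = 3, x2 = 7
Binding: C2, C5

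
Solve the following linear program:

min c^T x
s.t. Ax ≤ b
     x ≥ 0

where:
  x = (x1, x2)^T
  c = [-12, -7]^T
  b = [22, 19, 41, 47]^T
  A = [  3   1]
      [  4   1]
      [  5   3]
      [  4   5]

Evaluate the objective at each vertex of the feasible region:
  z(0, 0) = 0
  z(4.75, 0) = -57
  z(3, 7) = -85  ←
  z(0, 9.4) = -65.8
The minimum is at x1 = 3, x2 = 7.

x1 = 3, x2 = 7, z = -85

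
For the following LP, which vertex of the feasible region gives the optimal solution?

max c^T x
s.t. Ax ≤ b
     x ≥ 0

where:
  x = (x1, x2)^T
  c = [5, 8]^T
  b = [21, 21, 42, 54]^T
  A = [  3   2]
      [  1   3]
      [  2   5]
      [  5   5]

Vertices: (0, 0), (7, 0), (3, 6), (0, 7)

Evaluate the objective at each vertex of the feasible region:
  z(0, 0) = 0
  z(7, 0) = 35
  z(3, 6) = 63  ←
  z(0, 7) = 56
The maximum is at x1 = 3, x2 = 6.

(3, 6)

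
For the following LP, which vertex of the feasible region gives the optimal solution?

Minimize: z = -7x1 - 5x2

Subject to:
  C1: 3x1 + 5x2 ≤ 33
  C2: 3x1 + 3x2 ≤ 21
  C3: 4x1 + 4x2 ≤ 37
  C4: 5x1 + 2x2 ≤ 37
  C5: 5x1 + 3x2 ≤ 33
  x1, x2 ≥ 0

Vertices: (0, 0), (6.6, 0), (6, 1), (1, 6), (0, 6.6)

Evaluate the objective at each vertex of the feasible region:
  z(0, 0) = 0
  z(6.6, 0) = -46.2
  z(6, 1) = -47  ←
  z(1, 6) = -37
  z(0, 6.6) = -33
The minimum is at x1 = 6, x2 = 1.

(6, 1)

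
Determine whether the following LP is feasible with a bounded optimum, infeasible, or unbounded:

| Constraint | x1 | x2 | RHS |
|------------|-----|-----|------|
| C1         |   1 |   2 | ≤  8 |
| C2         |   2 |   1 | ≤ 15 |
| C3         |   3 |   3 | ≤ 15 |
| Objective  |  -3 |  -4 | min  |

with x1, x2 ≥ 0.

Feasible with a bounded optimal solution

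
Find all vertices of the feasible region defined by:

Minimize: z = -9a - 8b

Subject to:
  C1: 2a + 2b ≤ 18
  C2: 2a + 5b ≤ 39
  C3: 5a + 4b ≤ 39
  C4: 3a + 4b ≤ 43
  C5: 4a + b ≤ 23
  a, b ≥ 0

(0, 0), (5.75, 0), (4.818, 3.727), (3, 6), (2, 7), (0, 7.8)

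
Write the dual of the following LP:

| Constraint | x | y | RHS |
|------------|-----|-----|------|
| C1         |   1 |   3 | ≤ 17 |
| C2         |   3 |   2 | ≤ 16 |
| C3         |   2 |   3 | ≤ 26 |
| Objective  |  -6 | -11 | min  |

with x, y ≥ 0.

Primal min cᵀx s.t. Ax ≤ b, x ≥ 0  →  Dual max −bᵀy s.t. Aᵀy ≥ −c, y ≥ 0.

Maximize: z = -17y1 - 16y2 - 26y3

Subject to:
  y1 + 3y2 + 2y3 ≥ 6
  3y1 + 2y2 + 3y3 ≥ 11
  y1, y2, y3 ≥ 0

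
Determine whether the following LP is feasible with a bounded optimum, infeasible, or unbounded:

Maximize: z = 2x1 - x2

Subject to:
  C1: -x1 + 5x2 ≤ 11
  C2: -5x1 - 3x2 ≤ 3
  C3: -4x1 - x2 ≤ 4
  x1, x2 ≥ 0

Unbounded (objective can increase without bound)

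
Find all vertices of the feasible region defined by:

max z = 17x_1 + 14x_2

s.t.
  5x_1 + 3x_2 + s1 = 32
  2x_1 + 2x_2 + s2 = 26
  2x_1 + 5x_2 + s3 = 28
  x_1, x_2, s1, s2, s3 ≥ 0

(0, 0), (6.4, 0), (4, 4), (0, 5.6)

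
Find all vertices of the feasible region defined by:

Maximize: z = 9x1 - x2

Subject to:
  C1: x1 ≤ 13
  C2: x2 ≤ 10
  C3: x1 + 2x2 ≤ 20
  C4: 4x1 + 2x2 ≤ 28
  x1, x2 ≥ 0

(0, 0), (7, 0), (2.667, 8.667), (0, 10)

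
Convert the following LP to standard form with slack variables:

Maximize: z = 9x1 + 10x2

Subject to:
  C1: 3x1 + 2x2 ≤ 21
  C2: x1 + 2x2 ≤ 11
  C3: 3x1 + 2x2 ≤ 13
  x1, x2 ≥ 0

max z = 9x1 + 10x2

s.t.
  3x1 + 2x2 + s1 = 21
  x1 + 2x2 + s2 = 11
  3x1 + 2x2 + s3 = 13
  x1, x2, s1, s2, s3 ≥ 0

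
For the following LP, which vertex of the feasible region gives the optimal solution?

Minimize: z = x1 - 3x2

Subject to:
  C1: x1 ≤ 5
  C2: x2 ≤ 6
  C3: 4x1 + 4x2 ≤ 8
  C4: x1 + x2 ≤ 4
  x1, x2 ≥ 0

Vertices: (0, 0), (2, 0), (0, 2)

Evaluate the objective at each vertex of the feasible region:
  z(0, 0) = 0
  z(2, 0) = 2
  z(0, 2) = -6  ←
The minimum is at x1 = 0, x2 = 2.

(0, 2)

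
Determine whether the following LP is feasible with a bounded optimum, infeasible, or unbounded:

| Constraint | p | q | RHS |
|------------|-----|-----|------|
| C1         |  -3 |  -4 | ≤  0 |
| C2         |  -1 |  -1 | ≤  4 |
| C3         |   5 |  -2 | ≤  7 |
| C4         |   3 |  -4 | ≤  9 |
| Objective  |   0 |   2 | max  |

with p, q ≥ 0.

Unbounded (objective can increase without bound)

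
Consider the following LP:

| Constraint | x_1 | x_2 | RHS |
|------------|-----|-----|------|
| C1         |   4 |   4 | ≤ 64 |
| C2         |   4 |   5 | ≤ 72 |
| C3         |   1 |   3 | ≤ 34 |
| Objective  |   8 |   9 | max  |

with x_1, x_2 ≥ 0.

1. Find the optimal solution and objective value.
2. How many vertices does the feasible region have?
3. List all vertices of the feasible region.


1. x_1 = 8, x_2 = 8, z = 136
2. 5
3. (0, 0), (16, 0), (8, 8), (6.571, 9.143), (0, 11.33)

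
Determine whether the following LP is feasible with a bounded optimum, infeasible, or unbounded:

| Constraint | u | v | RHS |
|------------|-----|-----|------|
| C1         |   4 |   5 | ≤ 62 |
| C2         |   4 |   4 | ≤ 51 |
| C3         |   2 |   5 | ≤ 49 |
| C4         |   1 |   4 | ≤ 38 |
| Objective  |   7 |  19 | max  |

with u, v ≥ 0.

Feasible with a bounded optimal solution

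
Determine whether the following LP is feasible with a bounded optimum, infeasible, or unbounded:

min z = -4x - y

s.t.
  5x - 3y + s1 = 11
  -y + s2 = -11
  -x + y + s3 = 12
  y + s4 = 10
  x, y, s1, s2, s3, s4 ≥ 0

Infeasible (no feasible solution exists)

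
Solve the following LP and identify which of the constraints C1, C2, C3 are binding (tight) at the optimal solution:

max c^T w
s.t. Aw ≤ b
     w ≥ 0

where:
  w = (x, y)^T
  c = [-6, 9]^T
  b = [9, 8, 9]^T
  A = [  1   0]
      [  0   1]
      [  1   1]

At x = 0, y = 8, compute slack b - a·x for each constraint:
  C1: 9 − 0 = 9  (slack)
  C2: 8 − 8 = 0  (binding)
  C3: 9 − 8 = 1  (slack)

Optimal: x = 0, y = 8
Binding: C2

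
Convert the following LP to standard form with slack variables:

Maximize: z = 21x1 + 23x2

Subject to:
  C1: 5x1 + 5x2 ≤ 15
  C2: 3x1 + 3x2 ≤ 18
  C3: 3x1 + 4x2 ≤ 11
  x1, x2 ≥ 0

max z = 21x1 + 23x2

s.t.
  5x1 + 5x2 + s1 = 15
  3x1 + 3x2 + s2 = 18
  3x1 + 4x2 + s3 = 11
  x1, x2, s1, s2, s3 ≥ 0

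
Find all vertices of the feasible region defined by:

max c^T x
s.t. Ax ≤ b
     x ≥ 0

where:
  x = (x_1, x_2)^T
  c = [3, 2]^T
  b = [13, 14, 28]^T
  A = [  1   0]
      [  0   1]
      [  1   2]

(0, 0), (13, 0), (13, 7.5), (0, 14)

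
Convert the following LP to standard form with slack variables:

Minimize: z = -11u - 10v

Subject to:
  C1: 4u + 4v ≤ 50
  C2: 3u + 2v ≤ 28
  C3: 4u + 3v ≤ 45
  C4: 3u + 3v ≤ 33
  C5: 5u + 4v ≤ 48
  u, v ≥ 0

min z = -11u - 10v

s.t.
  4u + 4v + s1 = 50
  3u + 2v + s2 = 28
  4u + 3v + s3 = 45
  3u + 3v + s4 = 33
  5u + 4v + s5 = 48
  u, v, s1, s2, s3, s4, s5 ≥ 0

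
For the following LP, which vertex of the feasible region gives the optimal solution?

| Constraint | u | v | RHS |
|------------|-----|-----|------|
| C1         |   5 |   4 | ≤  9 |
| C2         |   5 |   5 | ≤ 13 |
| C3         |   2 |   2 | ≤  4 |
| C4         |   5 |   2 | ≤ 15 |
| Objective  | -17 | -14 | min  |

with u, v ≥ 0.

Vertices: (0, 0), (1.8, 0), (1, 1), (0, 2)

Evaluate the objective at each vertex of the feasible region:
  z(0, 0) = 0
  z(1.8, 0) = -30.6
  z(1, 1) = -31  ←
  z(0, 2) = -28
The minimum is at u = 1, v = 1.

(1, 1)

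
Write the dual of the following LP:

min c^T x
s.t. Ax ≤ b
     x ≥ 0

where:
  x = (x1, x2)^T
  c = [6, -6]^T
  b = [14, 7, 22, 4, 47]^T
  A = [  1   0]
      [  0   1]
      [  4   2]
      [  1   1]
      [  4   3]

Primal min cᵀx s.t. Ax ≤ b, x ≥ 0  →  Dual max −bᵀy s.t. Aᵀy ≥ −c, y ≥ 0.

Maximize: z = -14y1 - 7y2 - 22y3 - 4y4 - 47y5

Subject to:
  y1 + 4y3 + y4 + 4y5 ≥ -6
  y2 + 2y3 + y4 + 3y5 ≥ 6
  y1, y2, y3, y4, y5 ≥ 0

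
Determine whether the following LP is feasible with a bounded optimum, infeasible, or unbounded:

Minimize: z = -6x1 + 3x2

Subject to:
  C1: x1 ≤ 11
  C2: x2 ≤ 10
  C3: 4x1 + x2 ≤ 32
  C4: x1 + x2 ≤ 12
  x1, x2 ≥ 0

Feasible with a bounded optimal solution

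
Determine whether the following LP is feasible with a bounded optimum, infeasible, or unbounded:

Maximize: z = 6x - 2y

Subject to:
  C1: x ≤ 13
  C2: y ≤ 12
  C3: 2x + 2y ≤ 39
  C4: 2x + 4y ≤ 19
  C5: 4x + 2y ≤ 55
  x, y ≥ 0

Feasible with a bounded optimal solution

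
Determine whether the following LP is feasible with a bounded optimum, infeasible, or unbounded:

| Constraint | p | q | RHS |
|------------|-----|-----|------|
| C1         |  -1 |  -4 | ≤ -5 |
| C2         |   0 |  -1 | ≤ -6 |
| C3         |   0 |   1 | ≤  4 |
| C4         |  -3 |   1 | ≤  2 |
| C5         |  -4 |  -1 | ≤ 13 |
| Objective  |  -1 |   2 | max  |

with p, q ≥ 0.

Infeasible (no feasible solution exists)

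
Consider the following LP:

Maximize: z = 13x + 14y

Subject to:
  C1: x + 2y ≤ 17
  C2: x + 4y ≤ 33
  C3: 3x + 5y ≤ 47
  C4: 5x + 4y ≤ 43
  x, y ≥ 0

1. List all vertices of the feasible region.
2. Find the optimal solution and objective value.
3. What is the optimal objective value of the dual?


1. (0, 0), (8.6, 0), (3, 7), (1, 8), (0, 8.25)
2. x = 3, y = 7, z = 137
3. 137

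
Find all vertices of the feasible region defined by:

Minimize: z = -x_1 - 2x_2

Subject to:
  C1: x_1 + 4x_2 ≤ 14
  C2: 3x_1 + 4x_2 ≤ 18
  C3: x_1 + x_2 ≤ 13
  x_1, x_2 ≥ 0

(0, 0), (6, 0), (2, 3), (0, 3.5)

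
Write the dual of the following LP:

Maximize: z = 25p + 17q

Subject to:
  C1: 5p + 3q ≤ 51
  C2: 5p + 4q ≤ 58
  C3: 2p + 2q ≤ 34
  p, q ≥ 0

Primal max cᵀx s.t. Ax ≤ b, x ≥ 0  →  Dual min bᵀy s.t. Aᵀy ≥ c, y ≥ 0.

Minimize: z = 51y1 + 58y2 + 34y3

Subject to:
  5y1 + 5y2 + 2y3 ≥ 25
  3y1 + 4y2 + 2y3 ≥ 17
  y1, y2, y3 ≥ 0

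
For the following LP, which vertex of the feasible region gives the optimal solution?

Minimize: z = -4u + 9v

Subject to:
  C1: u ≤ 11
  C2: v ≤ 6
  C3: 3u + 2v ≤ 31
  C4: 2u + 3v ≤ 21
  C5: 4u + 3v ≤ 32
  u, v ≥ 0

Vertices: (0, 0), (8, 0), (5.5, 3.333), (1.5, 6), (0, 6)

Evaluate the objective at each vertex of the feasible region:
  z(0, 0) = 0
  z(8, 0) = -32  ←
  z(5.5, 3.333) = 8
  z(1.5, 6) = 48
  z(0, 6) = 54
The minimum is at u = 8, v = 0.

(8, 0)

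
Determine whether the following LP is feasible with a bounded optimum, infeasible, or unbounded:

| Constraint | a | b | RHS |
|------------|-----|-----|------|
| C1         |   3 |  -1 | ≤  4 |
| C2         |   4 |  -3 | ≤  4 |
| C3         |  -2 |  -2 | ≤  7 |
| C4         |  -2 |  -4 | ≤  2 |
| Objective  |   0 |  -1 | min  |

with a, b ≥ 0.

Unbounded (objective can decrease without bound)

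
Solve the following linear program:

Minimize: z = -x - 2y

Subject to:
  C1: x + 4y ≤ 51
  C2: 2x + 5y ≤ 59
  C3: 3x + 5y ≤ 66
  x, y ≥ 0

Evaluate the objective at each vertex of the feasible region:
  z(0, 0) = 0
  z(22, 0) = -22
  z(7, 9) = -25  ←
  z(0, 11.8) = -23.6
The minimum is at x = 7, y = 9.

x = 7, y = 9, z = -25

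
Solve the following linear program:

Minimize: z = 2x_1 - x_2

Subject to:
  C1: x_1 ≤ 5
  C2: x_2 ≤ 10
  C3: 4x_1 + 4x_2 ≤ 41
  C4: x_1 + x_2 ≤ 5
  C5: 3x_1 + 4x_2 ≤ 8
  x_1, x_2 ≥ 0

Evaluate the objective at each vertex of the feasible region:
  z(0, 0) = 0
  z(2.667, 0) = 5.333
  z(0, 2) = -2  ←
The minimum is at x_1 = 0, x_2 = 2.

x_1 = 0, x_2 = 2, z = -2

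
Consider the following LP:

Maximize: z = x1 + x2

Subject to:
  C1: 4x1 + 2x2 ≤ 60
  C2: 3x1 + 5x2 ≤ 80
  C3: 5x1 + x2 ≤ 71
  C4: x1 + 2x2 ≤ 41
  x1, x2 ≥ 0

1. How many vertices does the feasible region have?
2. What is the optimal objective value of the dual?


1. 5
2. 20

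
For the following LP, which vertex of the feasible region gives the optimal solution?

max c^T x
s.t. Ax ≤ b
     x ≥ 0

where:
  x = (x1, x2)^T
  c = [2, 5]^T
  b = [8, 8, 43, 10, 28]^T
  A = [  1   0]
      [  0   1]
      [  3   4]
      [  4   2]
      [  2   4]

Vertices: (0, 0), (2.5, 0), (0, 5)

Evaluate the objective at each vertex of the feasible region:
  z(0, 0) = 0
  z(2.5, 0) = 5
  z(0, 5) = 25  ←
The maximum is at x1 = 0, x2 = 5.

(0, 5)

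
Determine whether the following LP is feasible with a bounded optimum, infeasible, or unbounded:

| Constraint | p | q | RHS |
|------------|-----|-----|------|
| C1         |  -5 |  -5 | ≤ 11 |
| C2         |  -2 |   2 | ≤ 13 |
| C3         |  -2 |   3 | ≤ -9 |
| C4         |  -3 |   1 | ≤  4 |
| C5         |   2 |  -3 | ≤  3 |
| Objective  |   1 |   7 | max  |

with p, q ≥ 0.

Infeasible (no feasible solution exists)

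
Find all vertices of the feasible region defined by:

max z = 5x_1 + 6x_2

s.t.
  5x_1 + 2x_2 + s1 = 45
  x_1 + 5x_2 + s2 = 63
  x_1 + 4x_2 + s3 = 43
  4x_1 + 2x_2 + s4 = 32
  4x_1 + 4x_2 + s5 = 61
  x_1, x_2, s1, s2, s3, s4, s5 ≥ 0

(0, 0), (8, 0), (3, 10), (0, 10.75)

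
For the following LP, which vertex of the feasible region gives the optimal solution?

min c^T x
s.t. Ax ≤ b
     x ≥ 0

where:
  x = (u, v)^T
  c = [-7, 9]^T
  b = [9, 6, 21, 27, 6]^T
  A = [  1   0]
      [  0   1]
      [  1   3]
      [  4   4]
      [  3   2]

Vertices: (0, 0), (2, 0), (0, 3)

Evaluate the objective at each vertex of the feasible region:
  z(0, 0) = 0
  z(2, 0) = -14  ←
  z(0, 3) = 27
The minimum is at u = 2, v = 0.

(2, 0)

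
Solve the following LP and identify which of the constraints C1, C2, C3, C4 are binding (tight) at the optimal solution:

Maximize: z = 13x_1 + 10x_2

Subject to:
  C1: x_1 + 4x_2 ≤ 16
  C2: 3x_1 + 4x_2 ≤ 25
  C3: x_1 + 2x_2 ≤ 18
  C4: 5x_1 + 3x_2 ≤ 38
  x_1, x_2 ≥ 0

At x_1 = 7, x_2 = 1, compute slack b - a·x for each constraint:
  C1: 16 − 11 = 5  (slack)
  C2: 25 − 25 = 0  (binding)
  C3: 18 − 9 = 9  (slack)
  C4: 38 − 38 = 0  (binding)

Optimal: x_1 = 7, x_2 = 1
Binding: C2, C4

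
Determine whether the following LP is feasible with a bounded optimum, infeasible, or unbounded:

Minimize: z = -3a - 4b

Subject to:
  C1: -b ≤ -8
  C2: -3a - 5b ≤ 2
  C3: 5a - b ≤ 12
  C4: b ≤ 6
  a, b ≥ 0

Infeasible (no feasible solution exists)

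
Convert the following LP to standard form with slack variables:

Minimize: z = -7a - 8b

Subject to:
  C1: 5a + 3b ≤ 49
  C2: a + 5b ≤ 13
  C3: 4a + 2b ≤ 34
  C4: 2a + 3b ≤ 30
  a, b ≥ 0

min z = -7a - 8b

s.t.
  5a + 3b + s1 = 49
  a + 5b + s2 = 13
  4a + 2b + s3 = 34
  2a + 3b + s4 = 30
  a, b, s1, s2, s3, s4 ≥ 0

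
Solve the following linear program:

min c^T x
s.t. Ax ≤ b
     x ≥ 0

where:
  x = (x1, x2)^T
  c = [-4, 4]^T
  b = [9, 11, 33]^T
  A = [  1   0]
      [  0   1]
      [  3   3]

Evaluate the objective at each vertex of the feasible region:
  z(0, 0) = 0
  z(9, 0) = -36  ←
  z(9, 2) = -28
  z(0, 11) = 44
The minimum is at x1 = 9, x2 = 0.

x1 = 9, x2 = 0, z = -36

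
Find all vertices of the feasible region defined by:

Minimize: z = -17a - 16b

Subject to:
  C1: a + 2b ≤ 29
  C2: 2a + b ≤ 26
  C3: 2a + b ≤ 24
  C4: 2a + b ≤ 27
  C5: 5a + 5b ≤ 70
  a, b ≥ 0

(0, 0), (12, 0), (10, 4), (0, 14)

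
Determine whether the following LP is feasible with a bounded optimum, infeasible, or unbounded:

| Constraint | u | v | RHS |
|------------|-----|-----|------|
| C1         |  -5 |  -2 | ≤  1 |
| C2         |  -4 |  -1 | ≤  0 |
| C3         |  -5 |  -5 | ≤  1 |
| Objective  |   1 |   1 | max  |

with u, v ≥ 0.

Unbounded (objective can increase without bound)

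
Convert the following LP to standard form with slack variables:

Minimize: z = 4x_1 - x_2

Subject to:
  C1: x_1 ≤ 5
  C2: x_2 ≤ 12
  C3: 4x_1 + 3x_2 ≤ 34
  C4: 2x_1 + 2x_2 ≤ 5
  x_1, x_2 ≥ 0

min z = 4x_1 - x_2

s.t.
  x_1 + s1 = 5
  x_2 + s2 = 12
  4x_1 + 3x_2 + s3 = 34
  2x_1 + 2x_2 + s4 = 5
  x_1, x_2, s1, s2, s3, s4 ≥ 0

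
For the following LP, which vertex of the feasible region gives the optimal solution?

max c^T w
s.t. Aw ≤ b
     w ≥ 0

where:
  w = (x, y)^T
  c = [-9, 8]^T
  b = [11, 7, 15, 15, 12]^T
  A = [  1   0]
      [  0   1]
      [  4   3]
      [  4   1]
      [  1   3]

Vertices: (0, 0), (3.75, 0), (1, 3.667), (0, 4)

Evaluate the objective at each vertex of the feasible region:
  z(0, 0) = 0
  z(3.75, 0) = -33.75
  z(1, 3.667) = 20.33
  z(0, 4) = 32  ←
The maximum is at x = 0, y = 4.

(0, 4)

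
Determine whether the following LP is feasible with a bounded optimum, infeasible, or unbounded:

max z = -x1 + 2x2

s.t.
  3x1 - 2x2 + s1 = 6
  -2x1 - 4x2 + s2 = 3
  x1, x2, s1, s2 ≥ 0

Unbounded (objective can increase without bound)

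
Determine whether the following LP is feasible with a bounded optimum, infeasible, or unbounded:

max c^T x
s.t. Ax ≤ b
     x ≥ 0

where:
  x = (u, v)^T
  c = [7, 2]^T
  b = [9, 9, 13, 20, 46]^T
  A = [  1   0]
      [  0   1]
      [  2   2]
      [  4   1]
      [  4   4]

Feasible with a bounded optimal solution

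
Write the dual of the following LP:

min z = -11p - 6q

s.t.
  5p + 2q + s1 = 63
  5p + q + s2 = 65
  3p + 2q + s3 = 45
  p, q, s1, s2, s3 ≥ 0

Primal min cᵀx s.t. Ax ≤ b, x ≥ 0  →  Dual max −bᵀy s.t. Aᵀy ≥ −c, y ≥ 0.

Maximize: z = -63y1 - 65y2 - 45y3

Subject to:
  5y1 + 5y2 + 3y3 ≥ 11
  2y1 + y2 + 2y3 ≥ 6
  y1, y2, y3 ≥ 0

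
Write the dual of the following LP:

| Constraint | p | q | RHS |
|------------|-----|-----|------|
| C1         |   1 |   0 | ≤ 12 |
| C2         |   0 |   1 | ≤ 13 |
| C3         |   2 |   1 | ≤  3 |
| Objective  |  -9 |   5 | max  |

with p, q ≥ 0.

Primal max cᵀx s.t. Ax ≤ b, x ≥ 0  →  Dual min bᵀy s.t. Aᵀy ≥ c, y ≥ 0.

Minimize: z = 12y1 + 13y2 + 3y3

Subject to:
  y1 + 2y3 ≥ -9
  y2 + y3 ≥ 5
  y1, y2, y3 ≥ 0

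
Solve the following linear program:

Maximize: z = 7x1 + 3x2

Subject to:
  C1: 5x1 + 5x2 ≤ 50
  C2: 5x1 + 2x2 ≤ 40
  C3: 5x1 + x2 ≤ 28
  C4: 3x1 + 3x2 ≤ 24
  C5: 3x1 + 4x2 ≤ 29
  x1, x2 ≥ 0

Evaluate the objective at each vertex of the feasible region:
  z(0, 0) = 0
  z(5.6, 0) = 39.2
  z(5, 3) = 44  ←
  z(3, 5) = 36
  z(0, 7.25) = 21.75
The maximum is at x1 = 5, x2 = 3.

x1 = 5, x2 = 3, z = 44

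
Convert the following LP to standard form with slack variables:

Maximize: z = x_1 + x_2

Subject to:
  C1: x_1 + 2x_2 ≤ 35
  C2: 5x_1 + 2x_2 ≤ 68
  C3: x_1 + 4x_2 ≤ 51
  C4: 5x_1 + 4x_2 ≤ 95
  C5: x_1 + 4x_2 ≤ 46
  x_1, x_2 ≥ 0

max z = x_1 + x_2

s.t.
  x_1 + 2x_2 + s1 = 35
  5x_1 + 2x_2 + s2 = 68
  x_1 + 4x_2 + s3 = 51
  5x_1 + 4x_2 + s4 = 95
  x_1 + 4x_2 + s5 = 46
  x_1, x_2, s1, s2, s3, s4, s5 ≥ 0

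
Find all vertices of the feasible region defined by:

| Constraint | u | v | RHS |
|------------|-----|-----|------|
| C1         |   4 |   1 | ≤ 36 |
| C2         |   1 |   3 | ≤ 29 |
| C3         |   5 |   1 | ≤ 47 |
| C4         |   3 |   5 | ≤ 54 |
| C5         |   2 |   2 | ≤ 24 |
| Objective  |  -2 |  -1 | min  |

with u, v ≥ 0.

(0, 0), (9, 0), (8, 4), (3.5, 8.5), (0, 9.667)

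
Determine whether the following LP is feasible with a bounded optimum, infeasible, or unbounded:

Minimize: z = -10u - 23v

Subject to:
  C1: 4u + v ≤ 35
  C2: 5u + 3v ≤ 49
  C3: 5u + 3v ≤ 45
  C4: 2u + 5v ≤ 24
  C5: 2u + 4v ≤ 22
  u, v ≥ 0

Feasible with a bounded optimal solution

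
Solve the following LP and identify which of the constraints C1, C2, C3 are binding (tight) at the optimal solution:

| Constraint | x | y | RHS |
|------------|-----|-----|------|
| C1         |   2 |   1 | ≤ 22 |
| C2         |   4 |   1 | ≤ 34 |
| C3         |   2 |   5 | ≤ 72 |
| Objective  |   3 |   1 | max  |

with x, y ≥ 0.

At x = 6, y = 10, compute slack b - a·x for each constraint:
  C1: 22 − 22 = 0  (binding)
  C2: 34 − 34 = 0  (binding)
  C3: 72 − 62 = 10  (slack)

Optimal: x = 6, y = 10
Binding: C1, C2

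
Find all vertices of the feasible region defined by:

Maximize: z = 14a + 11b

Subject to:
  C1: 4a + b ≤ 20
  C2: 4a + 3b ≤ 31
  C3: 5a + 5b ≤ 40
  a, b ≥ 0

(0, 0), (5, 0), (4, 4), (0, 8)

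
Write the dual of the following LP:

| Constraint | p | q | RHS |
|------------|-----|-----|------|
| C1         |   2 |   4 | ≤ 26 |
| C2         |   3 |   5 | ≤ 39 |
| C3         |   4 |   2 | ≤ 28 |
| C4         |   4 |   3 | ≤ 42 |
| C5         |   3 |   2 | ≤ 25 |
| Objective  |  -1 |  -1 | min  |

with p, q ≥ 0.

Primal min cᵀx s.t. Ax ≤ b, x ≥ 0  →  Dual max −bᵀy s.t. Aᵀy ≥ −c, y ≥ 0.

Maximize: z = -26y1 - 39y2 - 28y3 - 42y4 - 25y5

Subject to:
  2y1 + 3y2 + 4y3 + 4y4 + 3y5 ≥ 1
  4y1 + 5y2 + 2y3 + 3y4 + 2y5 ≥ 1
  y1, y2, y3, y4, y5 ≥ 0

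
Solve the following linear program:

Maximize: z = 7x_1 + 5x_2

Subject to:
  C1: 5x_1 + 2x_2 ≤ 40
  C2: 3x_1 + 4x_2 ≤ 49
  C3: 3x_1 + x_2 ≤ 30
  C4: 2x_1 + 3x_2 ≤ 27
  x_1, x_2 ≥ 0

Evaluate the objective at each vertex of the feasible region:
  z(0, 0) = 0
  z(8, 0) = 56
  z(6, 5) = 67  ←
  z(0, 9) = 45
The maximum is at x_1 = 6, x_2 = 5.

x_1 = 6, x_2 = 5, z = 67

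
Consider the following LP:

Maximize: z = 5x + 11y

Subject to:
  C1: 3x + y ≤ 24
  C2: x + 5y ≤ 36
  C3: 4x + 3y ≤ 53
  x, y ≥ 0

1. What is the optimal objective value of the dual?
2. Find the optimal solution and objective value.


1. 96
2. x = 6, y = 6, z = 96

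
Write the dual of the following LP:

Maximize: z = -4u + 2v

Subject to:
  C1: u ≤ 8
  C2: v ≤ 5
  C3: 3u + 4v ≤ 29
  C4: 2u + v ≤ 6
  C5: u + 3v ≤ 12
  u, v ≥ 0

Primal max cᵀx s.t. Ax ≤ b, x ≥ 0  →  Dual min bᵀy s.t. Aᵀy ≥ c, y ≥ 0.

Minimize: z = 8y1 + 5y2 + 29y3 + 6y4 + 12y5

Subject to:
  y1 + 3y3 + 2y4 + y5 ≥ -4
  y2 + 4y3 + y4 + 3y5 ≥ 2
  y1, y2, y3, y4, y5 ≥ 0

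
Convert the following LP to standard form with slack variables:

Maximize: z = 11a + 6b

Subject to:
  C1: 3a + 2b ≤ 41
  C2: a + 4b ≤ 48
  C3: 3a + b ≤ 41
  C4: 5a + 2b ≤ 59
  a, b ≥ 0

max z = 11a + 6b

s.t.
  3a + 2b + s1 = 41
  a + 4b + s2 = 48
  3a + b + s3 = 41
  5a + 2b + s4 = 59
  a, b, s1, s2, s3, s4 ≥ 0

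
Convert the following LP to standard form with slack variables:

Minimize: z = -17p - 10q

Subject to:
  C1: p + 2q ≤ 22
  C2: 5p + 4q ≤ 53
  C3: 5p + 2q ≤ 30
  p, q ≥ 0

min z = -17p - 10q

s.t.
  p + 2q + s1 = 22
  5p + 4q + s2 = 53
  5p + 2q + s3 = 30
  p, q, s1, s2, s3 ≥ 0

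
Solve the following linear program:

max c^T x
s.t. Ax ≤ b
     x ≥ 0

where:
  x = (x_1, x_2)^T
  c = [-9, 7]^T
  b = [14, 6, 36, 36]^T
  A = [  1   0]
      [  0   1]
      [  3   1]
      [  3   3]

Evaluate the objective at each vertex of the feasible region:
  z(0, 0) = 0
  z(12, 0) = -108
  z(6, 6) = -12
  z(0, 6) = 42  ←
The maximum is at x_1 = 0, x_2 = 6.

x_1 = 0, x_2 = 6, z = 42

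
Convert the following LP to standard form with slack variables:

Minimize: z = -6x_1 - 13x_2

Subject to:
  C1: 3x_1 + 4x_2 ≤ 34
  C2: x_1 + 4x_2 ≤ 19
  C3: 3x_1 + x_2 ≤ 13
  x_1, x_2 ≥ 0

min z = -6x_1 - 13x_2

s.t.
  3x_1 + 4x_2 + s1 = 34
  x_1 + 4x_2 + s2 = 19
  3x_1 + x_2 + s3 = 13
  x_1, x_2, s1, s2, s3 ≥ 0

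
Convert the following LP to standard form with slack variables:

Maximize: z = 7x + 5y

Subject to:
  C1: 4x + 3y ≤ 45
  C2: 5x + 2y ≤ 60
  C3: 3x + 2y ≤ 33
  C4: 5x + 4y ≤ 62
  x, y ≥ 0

max z = 7x + 5y

s.t.
  4x + 3y + s1 = 45
  5x + 2y + s2 = 60
  3x + 2y + s3 = 33
  5x + 4y + s4 = 62
  x, y, s1, s2, s3, s4 ≥ 0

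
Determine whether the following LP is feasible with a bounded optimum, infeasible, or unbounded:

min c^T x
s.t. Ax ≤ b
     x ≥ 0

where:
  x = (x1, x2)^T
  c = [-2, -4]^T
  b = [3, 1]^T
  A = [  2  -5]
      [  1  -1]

Unbounded (objective can decrease without bound)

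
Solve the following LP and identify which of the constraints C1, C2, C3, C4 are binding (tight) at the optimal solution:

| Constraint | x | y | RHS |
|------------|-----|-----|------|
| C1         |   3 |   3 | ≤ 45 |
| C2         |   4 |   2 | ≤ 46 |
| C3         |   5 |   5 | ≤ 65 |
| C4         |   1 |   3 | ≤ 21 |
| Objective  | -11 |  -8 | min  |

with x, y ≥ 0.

At x = 10, y = 3, compute slack b - a·x for each constraint:
  C1: 45 − 39 = 6  (slack)
  C2: 46 − 46 = 0  (binding)
  C3: 65 − 65 = 0  (binding)
  C4: 21 − 19 = 2  (slack)

Optimal: x = 10, y = 3
Binding: C2, C3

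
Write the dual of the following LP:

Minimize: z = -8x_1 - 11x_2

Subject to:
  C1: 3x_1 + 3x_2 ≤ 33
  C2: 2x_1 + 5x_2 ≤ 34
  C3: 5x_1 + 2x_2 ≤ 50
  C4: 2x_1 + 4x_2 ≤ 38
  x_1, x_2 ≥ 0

Primal min cᵀx s.t. Ax ≤ b, x ≥ 0  →  Dual max −bᵀy s.t. Aᵀy ≥ −c, y ≥ 0.

Maximize: z = -33y1 - 34y2 - 50y3 - 38y4

Subject to:
  3y1 + 2y2 + 5y3 + 2y4 ≥ 8
  3y1 + 5y2 + 2y3 + 4y4 ≥ 11
  y1, y2, y3, y4 ≥ 0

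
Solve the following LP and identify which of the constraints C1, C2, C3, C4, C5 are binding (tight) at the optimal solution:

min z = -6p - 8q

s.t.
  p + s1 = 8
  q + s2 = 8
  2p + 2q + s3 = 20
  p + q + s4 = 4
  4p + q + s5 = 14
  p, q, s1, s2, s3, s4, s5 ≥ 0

At p = 0, q = 4, compute slack b - a·x for each constraint:
  C1: 8 − 0 = 8  (slack)
  C2: 8 − 4 = 4  (slack)
  C3: 20 − 8 = 12  (slack)
  C4: 4 − 4 = 0  (binding)
  C5: 14 − 4 = 10  (slack)

Optimal: p = 0, q = 4
Binding: C4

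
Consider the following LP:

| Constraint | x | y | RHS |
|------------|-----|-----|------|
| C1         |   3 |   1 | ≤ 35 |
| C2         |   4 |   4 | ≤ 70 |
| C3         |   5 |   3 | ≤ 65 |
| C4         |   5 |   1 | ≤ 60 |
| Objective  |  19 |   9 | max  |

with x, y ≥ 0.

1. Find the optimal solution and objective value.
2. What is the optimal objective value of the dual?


1. x = 10, y = 5, z = 235
2. 235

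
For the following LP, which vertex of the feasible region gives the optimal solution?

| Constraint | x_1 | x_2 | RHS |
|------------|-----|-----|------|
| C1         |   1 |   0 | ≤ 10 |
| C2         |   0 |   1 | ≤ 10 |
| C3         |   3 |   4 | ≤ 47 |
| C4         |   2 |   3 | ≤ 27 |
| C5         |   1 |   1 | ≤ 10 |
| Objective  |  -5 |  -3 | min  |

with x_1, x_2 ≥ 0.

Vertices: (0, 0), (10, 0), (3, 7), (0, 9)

Evaluate the objective at each vertex of the feasible region:
  z(0, 0) = 0
  z(10, 0) = -50  ←
  z(3, 7) = -36
  z(0, 9) = -27
The minimum is at x_1 = 10, x_2 = 0.

(10, 0)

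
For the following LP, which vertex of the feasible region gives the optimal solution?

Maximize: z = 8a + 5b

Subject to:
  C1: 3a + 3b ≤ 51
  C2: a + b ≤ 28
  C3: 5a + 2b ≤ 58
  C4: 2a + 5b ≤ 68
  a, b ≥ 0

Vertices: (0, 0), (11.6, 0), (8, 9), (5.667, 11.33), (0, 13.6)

Evaluate the objective at each vertex of the feasible region:
  z(0, 0) = 0
  z(11.6, 0) = 92.8
  z(8, 9) = 109  ←
  z(5.667, 11.33) = 102
  z(0, 13.6) = 68
The maximum is at a = 8, b = 9.

(8, 9)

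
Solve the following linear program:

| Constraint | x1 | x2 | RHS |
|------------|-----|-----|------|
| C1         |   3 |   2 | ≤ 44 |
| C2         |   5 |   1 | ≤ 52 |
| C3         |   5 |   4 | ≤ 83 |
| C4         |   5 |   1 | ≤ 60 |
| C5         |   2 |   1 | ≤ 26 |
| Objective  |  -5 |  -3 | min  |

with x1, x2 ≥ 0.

Evaluate the objective at each vertex of the feasible region:
  z(0, 0) = 0
  z(10.4, 0) = -52
  z(8.667, 8.667) = -69.33
  z(8, 10) = -70  ←
  z(5, 14.5) = -68.5
  z(0, 20.75) = -62.25
The minimum is at x1 = 8, x2 = 10.

x1 = 8, x2 = 10, z = -70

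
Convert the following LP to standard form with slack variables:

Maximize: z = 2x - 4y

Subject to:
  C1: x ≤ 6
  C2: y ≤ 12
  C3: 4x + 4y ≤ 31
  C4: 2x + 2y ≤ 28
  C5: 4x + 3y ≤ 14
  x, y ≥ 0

max z = 2x - 4y

s.t.
  x + s1 = 6
  y + s2 = 12
  4x + 4y + s3 = 31
  2x + 2y + s4 = 28
  4x + 3y + s5 = 14
  x, y, s1, s2, s3, s4, s5 ≥ 0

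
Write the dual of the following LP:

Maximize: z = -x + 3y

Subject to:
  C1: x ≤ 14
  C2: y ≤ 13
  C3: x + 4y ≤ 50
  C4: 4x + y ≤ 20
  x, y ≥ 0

Primal max cᵀx s.t. Ax ≤ b, x ≥ 0  →  Dual min bᵀy s.t. Aᵀy ≥ c, y ≥ 0.

Minimize: z = 14y1 + 13y2 + 50y3 + 20y4

Subject to:
  y1 + y3 + 4y4 ≥ -1
  y2 + 4y3 + y4 ≥ 3
  y1, y2, y3, y4 ≥ 0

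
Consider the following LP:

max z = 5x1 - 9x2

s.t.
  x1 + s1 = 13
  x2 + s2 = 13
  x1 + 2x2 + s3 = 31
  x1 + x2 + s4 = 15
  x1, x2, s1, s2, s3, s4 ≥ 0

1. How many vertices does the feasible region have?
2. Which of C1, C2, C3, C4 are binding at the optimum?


1. 5
2. C1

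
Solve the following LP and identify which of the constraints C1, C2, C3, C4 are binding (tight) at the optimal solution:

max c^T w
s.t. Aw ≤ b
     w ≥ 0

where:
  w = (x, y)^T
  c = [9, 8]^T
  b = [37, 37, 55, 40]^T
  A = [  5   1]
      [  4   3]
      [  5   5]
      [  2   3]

At x = 4, y = 7, compute slack b - a·x for each constraint:
  C1: 37 − 27 = 10  (slack)
  C2: 37 − 37 = 0  (binding)
  C3: 55 − 55 = 0  (binding)
  C4: 40 − 29 = 11  (slack)

Optimal: x = 4, y = 7
Binding: C2, C3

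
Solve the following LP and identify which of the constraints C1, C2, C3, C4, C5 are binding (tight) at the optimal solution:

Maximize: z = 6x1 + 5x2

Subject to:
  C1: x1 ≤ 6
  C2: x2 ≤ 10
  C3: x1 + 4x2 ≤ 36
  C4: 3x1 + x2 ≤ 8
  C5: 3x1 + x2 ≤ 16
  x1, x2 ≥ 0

At x1 = 0, x2 = 8, compute slack b - a·x for each constraint:
  C1: 6 − 0 = 6  (slack)
  C2: 10 − 8 = 2  (slack)
  C3: 36 − 32 = 4  (slack)
  C4: 8 − 8 = 0  (binding)
  C5: 16 − 8 = 8  (slack)

Optimal: x1 = 0, x2 = 8
Binding: C4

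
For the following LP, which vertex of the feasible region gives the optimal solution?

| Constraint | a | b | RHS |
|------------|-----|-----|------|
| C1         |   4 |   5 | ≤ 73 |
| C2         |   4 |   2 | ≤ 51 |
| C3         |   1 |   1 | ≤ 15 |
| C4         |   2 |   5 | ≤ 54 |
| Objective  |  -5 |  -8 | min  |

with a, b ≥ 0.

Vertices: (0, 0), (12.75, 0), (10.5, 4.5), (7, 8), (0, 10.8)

Evaluate the objective at each vertex of the feasible region:
  z(0, 0) = 0
  z(12.75, 0) = -63.75
  z(10.5, 4.5) = -88.5
  z(7, 8) = -99  ←
  z(0, 10.8) = -86.4
The minimum is at a = 7, b = 8.

(7, 8)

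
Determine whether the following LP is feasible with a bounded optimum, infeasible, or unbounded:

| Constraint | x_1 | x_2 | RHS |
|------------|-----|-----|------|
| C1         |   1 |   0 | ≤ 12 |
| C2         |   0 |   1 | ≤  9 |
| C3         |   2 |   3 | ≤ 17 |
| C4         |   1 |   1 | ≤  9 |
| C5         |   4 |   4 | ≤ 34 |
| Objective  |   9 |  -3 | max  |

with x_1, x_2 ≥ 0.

Feasible with a bounded optimal solution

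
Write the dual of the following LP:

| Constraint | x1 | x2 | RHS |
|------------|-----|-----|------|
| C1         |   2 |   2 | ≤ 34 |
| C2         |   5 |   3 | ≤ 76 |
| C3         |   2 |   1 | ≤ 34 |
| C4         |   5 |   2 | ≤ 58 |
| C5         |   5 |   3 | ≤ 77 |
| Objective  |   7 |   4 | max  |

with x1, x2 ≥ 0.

Primal max cᵀx s.t. Ax ≤ b, x ≥ 0  →  Dual min bᵀy s.t. Aᵀy ≥ c, y ≥ 0.

Minimize: z = 34y1 + 76y2 + 34y3 + 58y4 + 77y5

Subject to:
  2y1 + 5y2 + 2y3 + 5y4 + 5y5 ≥ 7
  2y1 + 3y2 + y3 + 2y4 + 3y5 ≥ 4
  y1, y2, y3, y4, y5 ≥ 0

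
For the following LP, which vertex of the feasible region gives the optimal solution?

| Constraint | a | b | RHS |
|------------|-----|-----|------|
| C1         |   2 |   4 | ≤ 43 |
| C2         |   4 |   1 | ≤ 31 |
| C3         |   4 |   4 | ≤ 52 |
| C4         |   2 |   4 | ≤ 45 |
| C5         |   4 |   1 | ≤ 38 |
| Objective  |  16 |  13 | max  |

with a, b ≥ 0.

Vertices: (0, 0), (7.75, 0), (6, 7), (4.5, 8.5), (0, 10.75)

Evaluate the objective at each vertex of the feasible region:
  z(0, 0) = 0
  z(7.75, 0) = 124
  z(6, 7) = 187  ←
  z(4.5, 8.5) = 182.5
  z(0, 10.75) = 139.8
The maximum is at a = 6, b = 7.

(6, 7)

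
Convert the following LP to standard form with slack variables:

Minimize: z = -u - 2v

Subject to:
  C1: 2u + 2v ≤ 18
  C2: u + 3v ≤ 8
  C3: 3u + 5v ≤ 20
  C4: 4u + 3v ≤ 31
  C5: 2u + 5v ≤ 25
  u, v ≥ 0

min z = -u - 2v

s.t.
  2u + 2v + s1 = 18
  u + 3v + s2 = 8
  3u + 5v + s3 = 20
  4u + 3v + s4 = 31
  2u + 5v + s5 = 25
  u, v, s1, s2, s3, s4, s5 ≥ 0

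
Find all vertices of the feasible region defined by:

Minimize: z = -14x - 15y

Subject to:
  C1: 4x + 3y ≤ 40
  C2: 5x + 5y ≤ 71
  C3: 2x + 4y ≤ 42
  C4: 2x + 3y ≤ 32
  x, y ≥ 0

(0, 0), (10, 0), (4, 8), (1, 10), (0, 10.5)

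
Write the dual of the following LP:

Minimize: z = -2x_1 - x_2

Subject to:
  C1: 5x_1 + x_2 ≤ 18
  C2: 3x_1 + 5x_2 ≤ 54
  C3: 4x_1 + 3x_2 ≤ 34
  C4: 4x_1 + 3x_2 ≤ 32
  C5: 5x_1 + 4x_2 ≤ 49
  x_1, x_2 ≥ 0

Primal min cᵀx s.t. Ax ≤ b, x ≥ 0  →  Dual max −bᵀy s.t. Aᵀy ≥ −c, y ≥ 0.

Maximize: z = -18y1 - 54y2 - 34y3 - 32y4 - 49y5

Subject to:
  5y1 + 3y2 + 4y3 + 4y4 + 5y5 ≥ 2
  y1 + 5y2 + 3y3 + 3y4 + 4y5 ≥ 1
  y1, y2, y3, y4, y5 ≥ 0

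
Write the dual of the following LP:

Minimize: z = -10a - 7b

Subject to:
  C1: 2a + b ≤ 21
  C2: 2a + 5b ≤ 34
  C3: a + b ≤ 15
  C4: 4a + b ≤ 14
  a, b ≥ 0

Primal min cᵀx s.t. Ax ≤ b, x ≥ 0  →  Dual max −bᵀy s.t. Aᵀy ≥ −c, y ≥ 0.

Maximize: z = -21y1 - 34y2 - 15y3 - 14y4

Subject to:
  2y1 + 2y2 + y3 + 4y4 ≥ 10
  y1 + 5y2 + y3 + y4 ≥ 7
  y1, y2, y3, y4 ≥ 0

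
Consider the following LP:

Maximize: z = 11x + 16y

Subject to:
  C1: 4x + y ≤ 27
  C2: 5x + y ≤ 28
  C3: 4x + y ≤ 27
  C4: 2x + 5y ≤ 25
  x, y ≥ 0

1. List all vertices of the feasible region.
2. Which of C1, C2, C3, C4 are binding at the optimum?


1. (0, 0), (5.6, 0), (5, 3), (0, 5)
2. C2, C4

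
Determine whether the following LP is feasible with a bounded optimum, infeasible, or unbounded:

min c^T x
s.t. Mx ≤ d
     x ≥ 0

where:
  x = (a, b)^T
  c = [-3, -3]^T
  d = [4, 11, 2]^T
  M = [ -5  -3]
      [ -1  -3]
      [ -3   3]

Unbounded (objective can decrease without bound)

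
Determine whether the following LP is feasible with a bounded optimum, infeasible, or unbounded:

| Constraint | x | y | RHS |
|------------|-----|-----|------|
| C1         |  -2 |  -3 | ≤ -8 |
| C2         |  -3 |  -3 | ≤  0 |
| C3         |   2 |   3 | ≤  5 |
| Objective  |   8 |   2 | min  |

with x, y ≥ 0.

Infeasible (no feasible solution exists)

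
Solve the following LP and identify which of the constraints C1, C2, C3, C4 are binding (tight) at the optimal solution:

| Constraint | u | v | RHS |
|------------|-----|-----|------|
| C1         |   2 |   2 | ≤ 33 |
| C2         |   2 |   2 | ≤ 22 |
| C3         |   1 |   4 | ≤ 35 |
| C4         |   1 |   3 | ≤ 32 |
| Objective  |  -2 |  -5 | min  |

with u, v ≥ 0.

At u = 3, v = 8, compute slack b - a·x for each constraint:
  C1: 33 − 22 = 11  (slack)
  C2: 22 − 22 = 0  (binding)
  C3: 35 − 35 = 0  (binding)
  C4: 32 − 27 = 5  (slack)

Optimal: u = 3, v = 8
Binding: C2, C3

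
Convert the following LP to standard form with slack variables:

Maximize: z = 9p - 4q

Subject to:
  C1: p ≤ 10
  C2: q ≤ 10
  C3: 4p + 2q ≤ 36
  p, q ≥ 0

max z = 9p - 4q

s.t.
  p + s1 = 10
  q + s2 = 10
  4p + 2q + s3 = 36
  p, q, s1, s2, s3 ≥ 0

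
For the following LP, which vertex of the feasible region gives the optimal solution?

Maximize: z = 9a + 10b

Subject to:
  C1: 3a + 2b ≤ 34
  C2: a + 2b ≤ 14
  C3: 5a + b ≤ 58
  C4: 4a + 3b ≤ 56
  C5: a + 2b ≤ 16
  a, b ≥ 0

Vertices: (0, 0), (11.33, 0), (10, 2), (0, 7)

Evaluate the objective at each vertex of the feasible region:
  z(0, 0) = 0
  z(11.33, 0) = 102
  z(10, 2) = 110  ←
  z(0, 7) = 70
The maximum is at a = 10, b = 2.

(10, 2)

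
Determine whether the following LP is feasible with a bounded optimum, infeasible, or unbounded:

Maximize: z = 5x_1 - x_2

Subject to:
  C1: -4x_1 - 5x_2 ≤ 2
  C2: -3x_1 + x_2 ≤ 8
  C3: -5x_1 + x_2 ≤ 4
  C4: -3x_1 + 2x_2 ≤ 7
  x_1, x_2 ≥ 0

Unbounded (objective can increase without bound)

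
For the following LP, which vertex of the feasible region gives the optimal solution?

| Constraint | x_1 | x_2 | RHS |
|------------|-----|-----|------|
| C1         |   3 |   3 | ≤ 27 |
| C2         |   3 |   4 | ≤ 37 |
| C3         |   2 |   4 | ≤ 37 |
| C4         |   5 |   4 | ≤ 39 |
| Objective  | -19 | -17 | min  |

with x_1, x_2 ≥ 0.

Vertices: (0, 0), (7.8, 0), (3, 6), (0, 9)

Evaluate the objective at each vertex of the feasible region:
  z(0, 0) = 0
  z(7.8, 0) = -148.2
  z(3, 6) = -159  ←
  z(0, 9) = -153
The minimum is at x_1 = 3, x_2 = 6.

(3, 6)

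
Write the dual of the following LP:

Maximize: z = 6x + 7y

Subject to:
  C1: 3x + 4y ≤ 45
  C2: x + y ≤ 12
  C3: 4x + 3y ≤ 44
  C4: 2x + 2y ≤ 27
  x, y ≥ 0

Primal max cᵀx s.t. Ax ≤ b, x ≥ 0  →  Dual min bᵀy s.t. Aᵀy ≥ c, y ≥ 0.

Minimize: z = 45y1 + 12y2 + 44y3 + 27y4

Subject to:
  3y1 + y2 + 4y3 + 2y4 ≥ 6
  4y1 + y2 + 3y3 + 2y4 ≥ 7
  y1, y2, y3, y4 ≥ 0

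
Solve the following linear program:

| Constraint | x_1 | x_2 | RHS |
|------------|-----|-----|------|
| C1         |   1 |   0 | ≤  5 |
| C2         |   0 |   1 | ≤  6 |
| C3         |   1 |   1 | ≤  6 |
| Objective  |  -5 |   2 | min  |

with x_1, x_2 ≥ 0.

Evaluate the objective at each vertex of the feasible region:
  z(0, 0) = 0
  z(5, 0) = -25  ←
  z(5, 1) = -23
  z(0, 6) = 12
The minimum is at x_1 = 5, x_2 = 0.

x_1 = 5, x_2 = 0, z = -25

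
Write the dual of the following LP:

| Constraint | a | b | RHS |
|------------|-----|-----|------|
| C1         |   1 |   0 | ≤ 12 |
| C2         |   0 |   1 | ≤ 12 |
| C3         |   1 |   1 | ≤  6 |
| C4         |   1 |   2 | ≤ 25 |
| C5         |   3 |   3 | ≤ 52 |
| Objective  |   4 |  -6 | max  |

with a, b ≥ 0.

Primal max cᵀx s.t. Ax ≤ b, x ≥ 0  →  Dual min bᵀy s.t. Aᵀy ≥ c, y ≥ 0.

Minimize: z = 12y1 + 12y2 + 6y3 + 25y4 + 52y5

Subject to:
  y1 + y3 + y4 + 3y5 ≥ 4
  y2 + y3 + 2y4 + 3y5 ≥ -6
  y1, y2, y3, y4, y5 ≥ 0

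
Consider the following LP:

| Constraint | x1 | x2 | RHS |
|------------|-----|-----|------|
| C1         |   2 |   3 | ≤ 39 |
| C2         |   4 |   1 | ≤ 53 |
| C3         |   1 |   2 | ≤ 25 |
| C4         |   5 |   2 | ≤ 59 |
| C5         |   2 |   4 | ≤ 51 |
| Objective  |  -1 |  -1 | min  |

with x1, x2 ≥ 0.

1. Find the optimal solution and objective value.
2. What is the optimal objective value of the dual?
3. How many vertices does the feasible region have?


1. x1 = 9, x2 = 7, z = -16
2. -16
3. 5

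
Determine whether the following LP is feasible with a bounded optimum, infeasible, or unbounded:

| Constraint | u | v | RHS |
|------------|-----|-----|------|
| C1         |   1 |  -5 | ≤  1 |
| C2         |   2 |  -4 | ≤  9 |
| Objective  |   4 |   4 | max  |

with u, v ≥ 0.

Unbounded (objective can increase without bound)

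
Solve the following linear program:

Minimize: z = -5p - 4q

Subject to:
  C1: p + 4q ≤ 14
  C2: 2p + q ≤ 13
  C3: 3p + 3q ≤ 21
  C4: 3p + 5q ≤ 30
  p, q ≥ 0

Evaluate the objective at each vertex of the feasible region:
  z(0, 0) = 0
  z(6.5, 0) = -32.5
  z(6, 1) = -34  ←
  z(4.667, 2.333) = -32.67
  z(0, 3.5) = -14
The minimum is at p = 6, q = 1.

p = 6, q = 1, z = -34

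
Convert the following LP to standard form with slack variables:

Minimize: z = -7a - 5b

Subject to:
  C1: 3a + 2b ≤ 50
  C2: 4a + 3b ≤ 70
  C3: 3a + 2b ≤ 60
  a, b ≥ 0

min z = -7a - 5b

s.t.
  3a + 2b + s1 = 50
  4a + 3b + s2 = 70
  3a + 2b + s3 = 60
  a, b, s1, s2, s3 ≥ 0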